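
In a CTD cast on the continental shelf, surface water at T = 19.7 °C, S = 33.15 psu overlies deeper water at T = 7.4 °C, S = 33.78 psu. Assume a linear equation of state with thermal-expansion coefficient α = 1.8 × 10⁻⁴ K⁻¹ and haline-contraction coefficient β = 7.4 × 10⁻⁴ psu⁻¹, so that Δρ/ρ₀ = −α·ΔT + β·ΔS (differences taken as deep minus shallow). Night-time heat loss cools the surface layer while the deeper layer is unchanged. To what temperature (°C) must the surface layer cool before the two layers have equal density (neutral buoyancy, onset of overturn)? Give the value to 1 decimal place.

Neutral buoyancy requires Δρ = 0, i.e. −α(T_deep − T_surf′) + β(S_deep − S_surf) = 0.
T_surf′ = T_deep − (β/α)·ΔS = 7.4 − (7.4 × 10⁻⁴/1.8 × 10⁻⁴)·(+0.63) = 4.810 °C.
Cooling required: 19.7 − (4.810) = 14.890 °C.

4.8 °C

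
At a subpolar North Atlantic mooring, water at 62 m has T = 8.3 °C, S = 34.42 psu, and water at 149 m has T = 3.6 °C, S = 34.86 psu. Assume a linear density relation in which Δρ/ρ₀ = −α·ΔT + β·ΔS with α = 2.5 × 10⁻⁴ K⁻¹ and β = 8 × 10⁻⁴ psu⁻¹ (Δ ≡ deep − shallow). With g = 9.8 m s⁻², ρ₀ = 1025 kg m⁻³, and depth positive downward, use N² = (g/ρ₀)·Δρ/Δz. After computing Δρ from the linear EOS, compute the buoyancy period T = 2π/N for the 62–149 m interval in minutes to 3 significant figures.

7.98 min

ΔT = -4.7 K, ΔS = +0.44 psu (deep − shallow).
Δρ/ρ₀ = −αΔT + βΔS = 1.175 × 10⁻³ + 3.52 × 10⁻⁴ = 1.527 × 10⁻³, so Δρ ≈ 1.565 kg m⁻³.
N² = (g/ρ₀)·Δρ/Δz = g·(Δρ/ρ₀)/Δz = 9.8 × 1.527 × 10⁻³ / 87 = 1.7201 × 10⁻⁴ s⁻².
N = √(1.7201 × 10⁻⁴) = 0.013115 rad s⁻¹ → T = 2π/N = 479.08 s = 7.9847 min ≈ 7.98 min.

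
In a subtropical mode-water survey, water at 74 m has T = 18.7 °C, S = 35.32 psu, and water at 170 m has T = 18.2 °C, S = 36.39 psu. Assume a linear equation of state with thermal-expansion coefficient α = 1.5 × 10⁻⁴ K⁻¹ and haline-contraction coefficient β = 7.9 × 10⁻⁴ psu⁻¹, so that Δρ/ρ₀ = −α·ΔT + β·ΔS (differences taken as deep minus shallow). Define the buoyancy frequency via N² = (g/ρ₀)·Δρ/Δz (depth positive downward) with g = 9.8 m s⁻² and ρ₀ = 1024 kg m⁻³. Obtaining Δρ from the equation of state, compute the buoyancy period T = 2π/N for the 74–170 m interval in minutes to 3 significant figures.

10.8 min

ΔT = -0.5 K, ΔS = +1.07 psu (deep − shallow).
Δρ/ρ₀ = −αΔT + βΔS = 7.50 × 10⁻⁵ + 8.453 × 10⁻⁴ = 9.203 × 10⁻⁴, so Δρ ≈ 0.9424 kg m⁻³.
N² = (g/ρ₀)·Δρ/Δz = g·(Δρ/ρ₀)/Δz = 9.8 × 9.203 × 10⁻⁴ / 96 = 9.3947 × 10⁻⁵ s⁻².
N = √(9.3947 × 10⁻⁵) = 9.6926 × 10⁻³ rad s⁻¹ → T = 2π/N = 648.25 s = 10.804 min ≈ 10.8 min.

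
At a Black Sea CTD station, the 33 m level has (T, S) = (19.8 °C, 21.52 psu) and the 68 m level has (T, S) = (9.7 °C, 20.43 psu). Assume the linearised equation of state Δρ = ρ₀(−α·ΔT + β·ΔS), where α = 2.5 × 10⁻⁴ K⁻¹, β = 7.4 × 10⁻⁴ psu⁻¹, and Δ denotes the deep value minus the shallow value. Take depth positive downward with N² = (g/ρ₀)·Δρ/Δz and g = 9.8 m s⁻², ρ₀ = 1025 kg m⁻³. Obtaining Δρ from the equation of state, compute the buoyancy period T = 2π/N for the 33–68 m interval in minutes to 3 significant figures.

4.77 min

ΔT = -10.1 K, ΔS = -1.09 psu (deep − shallow).
Δρ/ρ₀ = −αΔT + βΔS = 2.525 × 10⁻³ − 8.066 × 10⁻⁴ = 1.7184 × 10⁻³, so Δρ ≈ 1.761 kg m⁻³.
N² = (g/ρ₀)·Δρ/Δz = g·(Δρ/ρ₀)/Δz = 9.8 × 1.7184 × 10⁻³ / 35 = 4.8115 × 10⁻⁴ s⁻².
N = √(4.8115 × 10⁻⁴) = 0.021935 rad s⁻¹ → T = 2π/N = 286.45 s = 4.7742 min ≈ 4.77 min.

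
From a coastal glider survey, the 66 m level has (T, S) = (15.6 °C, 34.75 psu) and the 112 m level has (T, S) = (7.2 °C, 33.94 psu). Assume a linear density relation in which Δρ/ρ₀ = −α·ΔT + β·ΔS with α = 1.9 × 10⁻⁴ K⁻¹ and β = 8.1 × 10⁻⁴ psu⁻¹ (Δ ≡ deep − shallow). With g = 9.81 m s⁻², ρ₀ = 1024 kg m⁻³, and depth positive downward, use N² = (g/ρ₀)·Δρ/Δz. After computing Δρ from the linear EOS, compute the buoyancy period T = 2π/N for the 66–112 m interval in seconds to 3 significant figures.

444 s

ΔT = -8.4 K, ΔS = -0.81 psu (deep − shallow).
Δρ/ρ₀ = −αΔT + βΔS = 1.596 × 10⁻³ − 6.561 × 10⁻⁴ = 9.399 × 10⁻⁴, so Δρ ≈ 0.9625 kg m⁻³.
N² = (g/ρ₀)·Δρ/Δz = g·(Δρ/ρ₀)/Δz = 9.81 × 9.399 × 10⁻⁴ / 46 = 2.0044 × 10⁻⁴ s⁻².
N = √(2.0044 × 10⁻⁴) = 0.014158 rad s⁻¹ → T = 2π/N = 443.79 s ≈ 444 s.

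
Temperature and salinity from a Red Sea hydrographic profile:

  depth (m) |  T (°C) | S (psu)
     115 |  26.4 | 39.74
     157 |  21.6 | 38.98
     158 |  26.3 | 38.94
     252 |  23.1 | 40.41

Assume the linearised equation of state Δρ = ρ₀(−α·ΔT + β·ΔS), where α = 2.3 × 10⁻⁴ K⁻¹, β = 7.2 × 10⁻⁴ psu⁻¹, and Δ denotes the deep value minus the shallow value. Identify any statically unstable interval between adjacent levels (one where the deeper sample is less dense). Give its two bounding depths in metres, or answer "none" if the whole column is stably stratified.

Evaluate Δρ/ρ₀ = −αΔT + βΔS across each adjacent pair:
  115–157 m: −αΔT+βΔS = −(2.3 × 10⁻⁴)(-4.8)+(7.2 × 10⁻⁴)(-0.76) = 5.6 × 10⁻⁴ → stable
  157–158 m: −αΔT+βΔS = −(2.3 × 10⁻⁴)(+4.7)+(7.2 × 10⁻⁴)(-0.04) = -1.1 × 10⁻³ → UNSTABLE
  158–252 m: −αΔT+βΔS = −(2.3 × 10⁻⁴)(-3.2)+(7.2 × 10⁻⁴)(+1.47) = 1.8 × 10⁻³ → stable
The 157–158 m interval has Δρ < 0: lighter water underlies denser water.

157–158 m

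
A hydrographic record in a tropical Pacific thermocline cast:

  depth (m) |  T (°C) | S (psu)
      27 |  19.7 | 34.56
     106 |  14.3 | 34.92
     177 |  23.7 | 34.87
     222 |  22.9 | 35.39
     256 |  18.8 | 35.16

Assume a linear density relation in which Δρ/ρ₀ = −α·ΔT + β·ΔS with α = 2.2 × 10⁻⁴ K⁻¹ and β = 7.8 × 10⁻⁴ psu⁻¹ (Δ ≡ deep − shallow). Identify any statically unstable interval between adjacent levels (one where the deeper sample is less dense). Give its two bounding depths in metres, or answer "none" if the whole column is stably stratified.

Evaluate Δρ/ρ₀ = −αΔT + βΔS across each adjacent pair:
  27–106 m: −αΔT+βΔS = −(2.2 × 10⁻⁴)(-5.4)+(7.8 × 10⁻⁴)(+0.36) = 1.5 × 10⁻³ → stable
  106–177 m: −αΔT+βΔS = −(2.2 × 10⁻⁴)(+9.4)+(7.8 × 10⁻⁴)(-0.05) = -2.1 × 10⁻³ → UNSTABLE
  177–222 m: −αΔT+βΔS = −(2.2 × 10⁻⁴)(-0.8)+(7.8 × 10⁻⁴)(+0.52) = 5.8 × 10⁻⁴ → stable
  222–256 m: −αΔT+βΔS = −(2.2 × 10⁻⁴)(-4.1)+(7.8 × 10⁻⁴)(-0.23) = 7.2 × 10⁻⁴ → stable
The 106–177 m interval has Δρ < 0: lighter water underlies denser water.

106–177 m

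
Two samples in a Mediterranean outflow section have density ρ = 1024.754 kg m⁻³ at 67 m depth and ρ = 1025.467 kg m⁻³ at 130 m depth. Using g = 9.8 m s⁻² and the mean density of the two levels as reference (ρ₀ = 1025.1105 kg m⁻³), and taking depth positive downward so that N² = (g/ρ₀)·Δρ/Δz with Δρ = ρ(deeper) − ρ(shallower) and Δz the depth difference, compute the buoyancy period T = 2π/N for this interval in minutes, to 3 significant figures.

Δρ = 1025.467 − 1024.754 = 0.713 kg m⁻³ over Δz = 130 − 67 = 63 m.
N² = (9.8/1025.1105) × (0.713/63) = 1.0819 × 10⁻⁴ s⁻².
N = √(1.0819 × 10⁻⁴) = 0.010401 rad s⁻¹, so T = 2π/N = 604.09 s = 10.068 min ≈ 10.1 min.

10.1 min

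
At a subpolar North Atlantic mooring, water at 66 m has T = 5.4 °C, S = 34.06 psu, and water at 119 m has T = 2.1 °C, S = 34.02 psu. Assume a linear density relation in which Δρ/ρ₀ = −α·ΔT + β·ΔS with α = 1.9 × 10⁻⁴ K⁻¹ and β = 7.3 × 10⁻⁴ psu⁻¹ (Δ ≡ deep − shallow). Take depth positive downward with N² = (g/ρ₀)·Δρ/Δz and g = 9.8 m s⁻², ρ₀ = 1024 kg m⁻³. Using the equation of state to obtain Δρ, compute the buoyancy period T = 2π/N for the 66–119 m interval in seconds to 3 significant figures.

598 s

ΔT = -3.3 K, ΔS = -0.04 psu (deep − shallow).
Δρ/ρ₀ = −αΔT + βΔS = 6.27 × 10⁻⁴ − 2.92 × 10⁻⁵ = 5.978 × 10⁻⁴, so Δρ ≈ 0.6121 kg m⁻³.
N² = (g/ρ₀)·Δρ/Δz = g·(Δρ/ρ₀)/Δz = 9.8 × 5.978 × 10⁻⁴ / 53 = 1.1054 × 10⁻⁴ s⁻².
N = √(1.1054 × 10⁻⁴) = 0.010514 rad s⁻¹ → T = 2π/N = 597.60 s ≈ 598 s.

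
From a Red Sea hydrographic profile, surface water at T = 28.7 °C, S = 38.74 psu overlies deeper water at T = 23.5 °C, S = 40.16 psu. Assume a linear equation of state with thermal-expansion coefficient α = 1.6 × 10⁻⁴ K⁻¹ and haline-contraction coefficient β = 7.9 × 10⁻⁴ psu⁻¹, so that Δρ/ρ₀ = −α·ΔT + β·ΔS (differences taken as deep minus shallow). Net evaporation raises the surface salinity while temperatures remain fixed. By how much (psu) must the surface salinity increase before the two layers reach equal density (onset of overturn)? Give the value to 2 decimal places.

2.47 psu

Neutral buoyancy requires −α(T_deep − T_surf) + β(S_deep − S_surf′) = 0.
S_surf′ = S_deep − (α/β)·ΔT = 40.16 − (1.6 × 10⁻⁴/7.9 × 10⁻⁴)·(-5.2) = 41.2132 psu.
Increase required: 41.2132 − 38.74 = 2.4732 psu.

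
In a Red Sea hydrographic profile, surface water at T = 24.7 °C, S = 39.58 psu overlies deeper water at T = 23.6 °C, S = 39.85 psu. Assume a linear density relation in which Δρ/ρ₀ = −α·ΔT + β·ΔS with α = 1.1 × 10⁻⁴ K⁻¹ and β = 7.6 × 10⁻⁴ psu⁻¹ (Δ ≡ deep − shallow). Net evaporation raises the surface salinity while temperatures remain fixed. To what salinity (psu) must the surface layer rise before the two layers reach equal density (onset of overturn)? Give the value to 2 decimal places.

40.01 psu

Neutral buoyancy requires −α(T_deep − T_surf) + β(S_deep − S_surf′) = 0.
S_surf′ = S_deep − (α/β)·ΔT = 39.85 − (1.1 × 10⁻⁴/7.6 × 10⁻⁴)·(-1.1) = 40.0092 psu.
Increase required: 40.0092 − 39.58 = 0.4292 psu.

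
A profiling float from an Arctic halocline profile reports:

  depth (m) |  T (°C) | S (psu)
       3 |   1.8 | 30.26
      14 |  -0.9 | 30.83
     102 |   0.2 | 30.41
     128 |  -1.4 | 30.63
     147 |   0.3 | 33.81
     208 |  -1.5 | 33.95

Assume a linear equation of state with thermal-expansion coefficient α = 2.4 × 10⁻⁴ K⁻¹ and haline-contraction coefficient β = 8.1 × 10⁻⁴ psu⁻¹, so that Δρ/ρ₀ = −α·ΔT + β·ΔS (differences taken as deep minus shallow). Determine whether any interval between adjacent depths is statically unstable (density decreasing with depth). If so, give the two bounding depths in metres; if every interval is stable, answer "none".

Evaluate Δρ/ρ₀ = −αΔT + βΔS across each adjacent pair:
  3–14 m: −αΔT+βΔS = −(2.4 × 10⁻⁴)(-2.7)+(8.1 × 10⁻⁴)(+0.57) = 1.1 × 10⁻³ → stable
  14–102 m: −αΔT+βΔS = −(2.4 × 10⁻⁴)(+1.1)+(8.1 × 10⁻⁴)(-0.42) = -6.0 × 10⁻⁴ → UNSTABLE
  102–128 m: −αΔT+βΔS = −(2.4 × 10⁻⁴)(-1.6)+(8.1 × 10⁻⁴)(+0.22) = 5.6 × 10⁻⁴ → stable
  128–147 m: −αΔT+βΔS = −(2.4 × 10⁻⁴)(+1.7)+(8.1 × 10⁻⁴)(+3.18) = 2.2 × 10⁻³ → stable
  147–208 m: −αΔT+βΔS = −(2.4 × 10⁻⁴)(-1.8)+(8.1 × 10⁻⁴)(+0.14) = 5.5 × 10⁻⁴ → stable
The 14–102 m interval has Δρ < 0: lighter water underlies denser water.

14–102 m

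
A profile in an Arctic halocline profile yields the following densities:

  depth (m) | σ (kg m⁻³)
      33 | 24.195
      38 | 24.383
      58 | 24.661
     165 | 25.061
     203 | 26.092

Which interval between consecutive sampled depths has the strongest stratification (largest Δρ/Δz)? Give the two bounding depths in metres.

Compute the density gradient over each adjacent pair:
  33–38 m: Δρ/Δz = 0.188/5 = 0.038 kg m⁻⁴
  38–58 m: Δρ/Δz = 0.278/20 = 0.014 kg m⁻⁴
  58–165 m: Δρ/Δz = 0.400/107 = 3.7 × 10⁻³ kg m⁻⁴
  165–203 m: Δρ/Δz = 1.031/38 = 0.027 kg m⁻⁴
The largest gradient is in the 33–38 m interval — the pycnocline.

33–38 m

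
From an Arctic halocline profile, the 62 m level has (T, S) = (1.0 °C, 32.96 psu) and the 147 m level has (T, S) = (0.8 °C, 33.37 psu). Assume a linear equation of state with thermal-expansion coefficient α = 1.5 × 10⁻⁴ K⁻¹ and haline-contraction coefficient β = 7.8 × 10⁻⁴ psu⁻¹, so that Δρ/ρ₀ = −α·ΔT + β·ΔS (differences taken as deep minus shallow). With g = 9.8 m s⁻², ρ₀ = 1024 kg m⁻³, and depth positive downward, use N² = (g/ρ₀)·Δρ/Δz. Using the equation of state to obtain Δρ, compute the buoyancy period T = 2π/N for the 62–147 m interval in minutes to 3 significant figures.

16.5 min

ΔT = -0.2 K, ΔS = +0.41 psu (deep − shallow).
Δρ/ρ₀ = −αΔT + βΔS = 3.00 × 10⁻⁵ + 3.198 × 10⁻⁴ = 3.498 × 10⁻⁴, so Δρ ≈ 0.3582 kg m⁻³.
N² = (g/ρ₀)·Δρ/Δz = g·(Δρ/ρ₀)/Δz = 9.8 × 3.498 × 10⁻⁴ / 85 = 4.0330 × 10⁻⁵ s⁻².
N = √(4.0330 × 10⁻⁵) = 6.3506 × 10⁻³ rad s⁻¹ → T = 2π/N = 989.38 s = 16.490 min ≈ 16.5 min.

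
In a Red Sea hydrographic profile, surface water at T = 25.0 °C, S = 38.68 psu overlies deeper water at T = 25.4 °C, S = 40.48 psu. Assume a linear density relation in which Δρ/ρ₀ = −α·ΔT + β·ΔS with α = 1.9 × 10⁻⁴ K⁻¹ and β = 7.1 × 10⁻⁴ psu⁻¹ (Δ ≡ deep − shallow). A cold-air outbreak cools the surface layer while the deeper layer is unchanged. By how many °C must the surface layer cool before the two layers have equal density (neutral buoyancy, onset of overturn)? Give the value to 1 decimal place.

Neutral buoyancy requires Δρ = 0, i.e. −α(T_deep − T_surf′) + β(S_deep − S_surf) = 0.
T_surf′ = T_deep − (β/α)·ΔS = 25.4 − (7.1 × 10⁻⁴/1.9 × 10⁻⁴)·(+1.80) = 18.674 °C.
Cooling required: 25.0 − (18.674) = 6.326 °C.

6.3 °C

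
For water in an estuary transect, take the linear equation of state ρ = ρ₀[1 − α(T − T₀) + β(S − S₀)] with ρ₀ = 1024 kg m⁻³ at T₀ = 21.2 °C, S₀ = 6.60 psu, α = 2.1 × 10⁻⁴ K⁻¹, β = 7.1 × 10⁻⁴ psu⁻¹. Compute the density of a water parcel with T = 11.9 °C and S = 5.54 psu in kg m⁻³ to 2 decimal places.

T − T₀ = -9.3 K, S − S₀ = -1.06 psu.
Bracket = 1 − α·(-9.3) + β·(-1.06) = 1 + (1.2004 × 10⁻³) = 1.0012004.
ρ = 1024 × 1.0012004 = 1025.23 kg m⁻³.

1025.23 kg m⁻³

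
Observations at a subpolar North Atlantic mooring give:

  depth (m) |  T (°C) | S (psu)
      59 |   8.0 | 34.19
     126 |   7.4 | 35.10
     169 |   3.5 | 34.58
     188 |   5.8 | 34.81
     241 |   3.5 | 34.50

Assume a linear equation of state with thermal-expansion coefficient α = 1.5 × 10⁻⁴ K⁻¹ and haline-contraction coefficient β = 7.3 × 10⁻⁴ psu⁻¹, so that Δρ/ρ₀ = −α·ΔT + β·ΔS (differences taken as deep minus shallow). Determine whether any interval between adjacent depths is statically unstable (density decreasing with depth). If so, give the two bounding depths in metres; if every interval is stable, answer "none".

Evaluate Δρ/ρ₀ = −αΔT + βΔS across each adjacent pair:
  59–126 m: −αΔT+βΔS = −(1.5 × 10⁻⁴)(-0.6)+(7.3 × 10⁻⁴)(+0.91) = 7.5 × 10⁻⁴ → stable
  126–169 m: −αΔT+βΔS = −(1.5 × 10⁻⁴)(-3.9)+(7.3 × 10⁻⁴)(-0.52) = 2.1 × 10⁻⁴ → stable
  169–188 m: −αΔT+βΔS = −(1.5 × 10⁻⁴)(+2.3)+(7.3 × 10⁻⁴)(+0.23) = -1.8 × 10⁻⁴ → UNSTABLE
  188–241 m: −αΔT+βΔS = −(1.5 × 10⁻⁴)(-2.3)+(7.3 × 10⁻⁴)(-0.31) = 1.2 × 10⁻⁴ → stable
The 169–188 m interval has Δρ < 0: lighter water underlies denser water.

169–188 m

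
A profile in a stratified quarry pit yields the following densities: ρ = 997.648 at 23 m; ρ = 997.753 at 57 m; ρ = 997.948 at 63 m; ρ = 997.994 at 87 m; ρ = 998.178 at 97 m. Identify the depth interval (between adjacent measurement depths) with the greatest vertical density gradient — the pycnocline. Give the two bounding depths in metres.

Compute the density gradient over each adjacent pair:
  23–57 m: Δρ/Δz = 0.105/34 = 3.1 × 10⁻³ kg m⁻⁴
  57–63 m: Δρ/Δz = 0.195/6 = 0.033 kg m⁻⁴
  63–87 m: Δρ/Δz = 0.046/24 = 1.9 × 10⁻³ kg m⁻⁴
  87–97 m: Δρ/Δz = 0.184/10 = 0.018 kg m⁻⁴
The largest gradient is in the 57–63 m interval — the pycnocline.

57–63 m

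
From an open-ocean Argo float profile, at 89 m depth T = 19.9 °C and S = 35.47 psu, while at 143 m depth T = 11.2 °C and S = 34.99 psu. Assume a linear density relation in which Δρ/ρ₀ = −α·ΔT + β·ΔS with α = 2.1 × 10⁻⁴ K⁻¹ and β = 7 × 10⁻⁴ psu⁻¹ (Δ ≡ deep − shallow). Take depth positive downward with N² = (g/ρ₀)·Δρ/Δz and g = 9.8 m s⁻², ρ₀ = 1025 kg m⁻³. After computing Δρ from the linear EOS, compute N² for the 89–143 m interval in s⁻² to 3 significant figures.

ΔT = -8.7 K, ΔS = -0.48 psu (deep − shallow).
Δρ/ρ₀ = −αΔT + βΔS = 1.827 × 10⁻³ − 3.36 × 10⁻⁴ = 1.491 × 10⁻³, so Δρ ≈ 1.528 kg m⁻³.
N² = (g/ρ₀)·Δρ/Δz = g·(Δρ/ρ₀)/Δz = 9.8 × 1.491 × 10⁻³ / 54 = 2.7059 × 10⁻⁴ s⁻² ≈ 2.71 × 10⁻⁴ s⁻².

2.71 × 10⁻⁴ s⁻²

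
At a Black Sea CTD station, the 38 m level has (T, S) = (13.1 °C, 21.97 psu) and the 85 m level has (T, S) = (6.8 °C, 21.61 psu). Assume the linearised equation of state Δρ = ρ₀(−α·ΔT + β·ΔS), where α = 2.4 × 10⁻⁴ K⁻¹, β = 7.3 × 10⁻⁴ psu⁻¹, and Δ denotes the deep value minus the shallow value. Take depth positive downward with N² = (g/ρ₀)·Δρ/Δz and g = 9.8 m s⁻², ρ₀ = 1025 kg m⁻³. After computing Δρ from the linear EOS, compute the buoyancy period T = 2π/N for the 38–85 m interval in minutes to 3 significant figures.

6.49 min

ΔT = -6.3 K, ΔS = -0.36 psu (deep − shallow).
Δρ/ρ₀ = −αΔT + βΔS = 1.512 × 10⁻³ − 2.628 × 10⁻⁴ = 1.2492 × 10⁻³, so Δρ ≈ 1.280 kg m⁻³.
N² = (g/ρ₀)·Δρ/Δz = g·(Δρ/ρ₀)/Δz = 9.8 × 1.2492 × 10⁻³ / 47 = 2.6047 × 10⁻⁴ s⁻².
N = √(2.6047 × 10⁻⁴) = 0.016139 rad s⁻¹ → T = 2π/N = 389.32 s = 6.4887 min ≈ 6.49 min.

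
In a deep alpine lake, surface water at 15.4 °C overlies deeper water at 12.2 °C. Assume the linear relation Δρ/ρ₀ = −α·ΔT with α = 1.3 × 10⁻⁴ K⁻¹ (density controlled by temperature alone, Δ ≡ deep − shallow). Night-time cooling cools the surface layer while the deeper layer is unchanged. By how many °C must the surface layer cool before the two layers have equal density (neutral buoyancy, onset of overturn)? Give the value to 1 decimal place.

3.2 °C

With temperature the only control, equal density requires T_surf′ = T_deep.
T_surf′ = 12.2 °C.
Cooling required: 15.4 − 12.2 = 3.2 °C.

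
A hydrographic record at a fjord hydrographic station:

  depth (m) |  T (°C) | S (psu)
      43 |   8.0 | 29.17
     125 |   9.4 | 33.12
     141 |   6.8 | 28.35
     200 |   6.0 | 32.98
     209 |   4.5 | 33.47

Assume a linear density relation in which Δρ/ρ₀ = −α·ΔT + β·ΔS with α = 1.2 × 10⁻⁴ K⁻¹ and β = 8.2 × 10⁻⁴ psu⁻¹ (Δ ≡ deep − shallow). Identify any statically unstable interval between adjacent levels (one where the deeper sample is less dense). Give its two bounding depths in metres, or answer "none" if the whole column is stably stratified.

Evaluate Δρ/ρ₀ = −αΔT + βΔS across each adjacent pair:
  43–125 m: −αΔT+βΔS = −(1.2 × 10⁻⁴)(+1.4)+(8.2 × 10⁻⁴)(+3.95) = 3.1 × 10⁻³ → stable
  125–141 m: −αΔT+βΔS = −(1.2 × 10⁻⁴)(-2.6)+(8.2 × 10⁻⁴)(-4.77) = -3.6 × 10⁻³ → UNSTABLE
  141–200 m: −αΔT+βΔS = −(1.2 × 10⁻⁴)(-0.8)+(8.2 × 10⁻⁴)(+4.63) = 3.9 × 10⁻³ → stable
  200–209 m: −αΔT+βΔS = −(1.2 × 10⁻⁴)(-1.5)+(8.2 × 10⁻⁴)(+0.49) = 5.8 × 10⁻⁴ → stable
The 125–141 m interval has Δρ < 0: lighter water underlies denser water.

125–141 m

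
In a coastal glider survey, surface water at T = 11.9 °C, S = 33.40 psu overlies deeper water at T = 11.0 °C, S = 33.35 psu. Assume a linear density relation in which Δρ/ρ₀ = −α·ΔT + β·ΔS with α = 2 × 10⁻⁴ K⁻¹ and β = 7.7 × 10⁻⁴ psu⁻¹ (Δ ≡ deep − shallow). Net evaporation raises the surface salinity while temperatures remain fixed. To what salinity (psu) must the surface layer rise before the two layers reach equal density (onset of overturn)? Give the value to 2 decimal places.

Neutral buoyancy requires −α(T_deep − T_surf) + β(S_deep − S_surf′) = 0.
S_surf′ = S_deep − (α/β)·ΔT = 33.35 − (2 × 10⁻⁴/7.7 × 10⁻⁴)·(-0.9) = 33.5838 psu.
Increase required: 33.5838 − 33.40 = 0.1838 psu.

33.58 psu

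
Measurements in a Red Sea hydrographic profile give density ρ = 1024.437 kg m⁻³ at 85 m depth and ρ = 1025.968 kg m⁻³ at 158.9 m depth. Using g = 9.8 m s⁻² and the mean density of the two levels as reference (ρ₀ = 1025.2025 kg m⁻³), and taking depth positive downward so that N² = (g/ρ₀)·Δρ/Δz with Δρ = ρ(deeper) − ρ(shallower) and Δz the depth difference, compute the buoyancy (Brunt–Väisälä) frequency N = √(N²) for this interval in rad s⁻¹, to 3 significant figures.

0.0141 rad s⁻¹

Δρ = 1025.968 − 1024.437 = 1.531 kg m⁻³ over Δz = 158.9 − 85 = 73.9 m.
N² = (9.8/1025.2025) × (1.531/73.9) = 1.9804 × 10⁻⁴ s⁻².
N = √(1.9804 × 10⁻⁴) = 0.014073 rad s⁻¹ ≈ 0.0141 rad s⁻¹.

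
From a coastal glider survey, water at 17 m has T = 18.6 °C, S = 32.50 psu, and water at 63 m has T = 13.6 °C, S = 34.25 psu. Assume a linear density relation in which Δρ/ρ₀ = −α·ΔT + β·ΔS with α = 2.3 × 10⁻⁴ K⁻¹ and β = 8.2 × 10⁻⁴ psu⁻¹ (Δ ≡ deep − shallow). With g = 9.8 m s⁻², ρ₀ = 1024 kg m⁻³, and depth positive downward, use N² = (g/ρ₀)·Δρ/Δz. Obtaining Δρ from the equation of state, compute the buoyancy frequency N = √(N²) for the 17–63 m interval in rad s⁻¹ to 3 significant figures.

0.0235 rad s⁻¹

ΔT = -5.0 K, ΔS = +1.75 psu (deep − shallow).
Δρ/ρ₀ = −αΔT + βΔS = 1.15 × 10⁻³ + 1.435 × 10⁻³ = 2.585 × 10⁻³, so Δρ ≈ 2.647 kg m⁻³.
N² = (g/ρ₀)·Δρ/Δz = g·(Δρ/ρ₀)/Δz = 9.8 × 2.585 × 10⁻³ / 46 = 5.5072 × 10⁻⁴ s⁻².
N = √(5.5072 × 10⁻⁴) = 0.023467 rad s⁻¹ ≈ 0.0235 rad s⁻¹.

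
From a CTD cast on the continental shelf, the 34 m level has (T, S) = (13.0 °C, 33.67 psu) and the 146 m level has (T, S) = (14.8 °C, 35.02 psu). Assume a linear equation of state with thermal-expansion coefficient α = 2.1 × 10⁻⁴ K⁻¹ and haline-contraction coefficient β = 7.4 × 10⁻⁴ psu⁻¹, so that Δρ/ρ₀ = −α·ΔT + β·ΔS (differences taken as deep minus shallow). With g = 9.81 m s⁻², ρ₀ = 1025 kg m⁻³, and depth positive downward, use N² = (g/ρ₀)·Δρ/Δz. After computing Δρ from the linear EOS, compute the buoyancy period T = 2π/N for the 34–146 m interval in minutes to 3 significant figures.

14.2 min

ΔT = +1.8 K, ΔS = +1.35 psu (deep − shallow).
Δρ/ρ₀ = −αΔT + βΔS = -3.78 × 10⁻⁴ + 9.99 × 10⁻⁴ = 6.21 × 10⁻⁴, so Δρ ≈ 0.6365 kg m⁻³.
N² = (g/ρ₀)·Δρ/Δz = g·(Δρ/ρ₀)/Δz = 9.81 × 6.21 × 10⁻⁴ / 112 = 5.4393 × 10⁻⁵ s⁻².
N = √(5.4393 × 10⁻⁵) = 7.3752 × 10⁻³ rad s⁻¹ → T = 2π/N = 851.93 s = 14.199 min ≈ 14.2 min.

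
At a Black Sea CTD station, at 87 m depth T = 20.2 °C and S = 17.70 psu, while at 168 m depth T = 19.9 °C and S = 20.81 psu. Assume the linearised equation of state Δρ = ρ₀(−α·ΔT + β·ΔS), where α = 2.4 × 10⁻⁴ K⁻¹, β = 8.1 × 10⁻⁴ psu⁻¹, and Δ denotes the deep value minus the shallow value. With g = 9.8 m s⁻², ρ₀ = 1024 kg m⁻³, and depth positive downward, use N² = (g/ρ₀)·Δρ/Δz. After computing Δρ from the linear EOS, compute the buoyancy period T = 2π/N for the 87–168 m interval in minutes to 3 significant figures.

ΔT = -0.3 K, ΔS = +3.11 psu (deep − shallow).
Δρ/ρ₀ = −αΔT + βΔS = 7.20 × 10⁻⁵ + 2.5191 × 10⁻³ = 2.5911 × 10⁻³, so Δρ ≈ 2.653 kg m⁻³.
N² = (g/ρ₀)·Δρ/Δz = g·(Δρ/ρ₀)/Δz = 9.8 × 2.5911 × 10⁻³ / 81 = 3.1349 × 10⁻⁴ s⁻².
N = √(3.1349 × 10⁻⁴) = 0.017706 rad s⁻¹ → T = 2π/N = 354.86 s = 5.9143 min ≈ 5.91 min.

5.91 min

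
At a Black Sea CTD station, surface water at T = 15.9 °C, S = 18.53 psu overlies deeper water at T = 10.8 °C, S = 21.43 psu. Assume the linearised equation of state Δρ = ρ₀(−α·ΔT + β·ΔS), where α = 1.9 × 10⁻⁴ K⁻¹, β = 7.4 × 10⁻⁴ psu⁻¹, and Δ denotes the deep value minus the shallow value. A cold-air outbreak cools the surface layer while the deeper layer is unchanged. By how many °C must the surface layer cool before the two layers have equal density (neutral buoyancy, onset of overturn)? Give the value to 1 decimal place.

16.4 °C

Neutral buoyancy requires Δρ = 0, i.e. −α(T_deep − T_surf′) + β(S_deep − S_surf) = 0.
T_surf′ = T_deep − (β/α)·ΔS = 10.8 − (7.4 × 10⁻⁴/1.9 × 10⁻⁴)·(+2.90) = -0.495 °C.
Cooling required: 15.9 − (-0.495) = 16.395 °C.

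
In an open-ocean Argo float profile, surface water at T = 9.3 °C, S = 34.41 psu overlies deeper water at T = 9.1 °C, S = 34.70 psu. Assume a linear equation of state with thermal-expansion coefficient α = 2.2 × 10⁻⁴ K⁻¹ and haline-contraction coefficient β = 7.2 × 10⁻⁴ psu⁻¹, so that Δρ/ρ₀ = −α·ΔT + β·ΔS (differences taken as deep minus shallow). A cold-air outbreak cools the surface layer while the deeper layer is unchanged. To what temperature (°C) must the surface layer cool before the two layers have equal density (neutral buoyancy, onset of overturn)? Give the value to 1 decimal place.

Neutral buoyancy requires Δρ = 0, i.e. −α(T_deep − T_surf′) + β(S_deep − S_surf) = 0.
T_surf′ = T_deep − (β/α)·ΔS = 9.1 − (7.2 × 10⁻⁴/2.2 × 10⁻⁴)·(+0.29) = 8.151 °C.
Cooling required: 9.3 − (8.151) = 1.149 °C.

8.2 °C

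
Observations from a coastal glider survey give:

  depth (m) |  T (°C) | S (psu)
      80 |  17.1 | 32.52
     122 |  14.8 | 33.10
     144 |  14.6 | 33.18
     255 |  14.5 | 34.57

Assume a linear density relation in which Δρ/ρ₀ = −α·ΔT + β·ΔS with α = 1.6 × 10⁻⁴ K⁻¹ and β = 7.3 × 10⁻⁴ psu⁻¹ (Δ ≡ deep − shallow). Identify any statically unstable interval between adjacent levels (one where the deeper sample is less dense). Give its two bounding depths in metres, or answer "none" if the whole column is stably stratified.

Evaluate Δρ/ρ₀ = −αΔT + βΔS across each adjacent pair:
  80–122 m: −αΔT+βΔS = −(1.6 × 10⁻⁴)(-2.3)+(7.3 × 10⁻⁴)(+0.58) = 7.9 × 10⁻⁴ → stable
  122–144 m: −αΔT+βΔS = −(1.6 × 10⁻⁴)(-0.2)+(7.3 × 10⁻⁴)(+0.08) = 9.0 × 10⁻⁵ → stable
  144–255 m: −αΔT+βΔS = −(1.6 × 10⁻⁴)(-0.1)+(7.3 × 10⁻⁴)(+1.39) = 1.0 × 10⁻³ → stable
Every interval has Δρ > 0: the column is stably stratified throughout.

none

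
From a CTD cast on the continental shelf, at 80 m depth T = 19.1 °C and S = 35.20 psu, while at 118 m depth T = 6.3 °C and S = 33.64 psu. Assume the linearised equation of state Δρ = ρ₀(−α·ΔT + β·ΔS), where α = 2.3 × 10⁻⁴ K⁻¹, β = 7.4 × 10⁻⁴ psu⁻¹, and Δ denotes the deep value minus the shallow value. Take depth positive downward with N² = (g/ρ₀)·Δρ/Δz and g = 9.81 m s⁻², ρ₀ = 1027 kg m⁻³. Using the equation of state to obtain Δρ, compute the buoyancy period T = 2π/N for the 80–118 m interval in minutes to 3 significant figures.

ΔT = -12.8 K, ΔS = -1.56 psu (deep − shallow).
Δρ/ρ₀ = −αΔT + βΔS = 2.944 × 10⁻³ − 1.1544 × 10⁻³ = 1.7896 × 10⁻³, so Δρ ≈ 1.838 kg m⁻³.
N² = (g/ρ₀)·Δρ/Δz = g·(Δρ/ρ₀)/Δz = 9.81 × 1.7896 × 10⁻³ / 38 = 4.6200 × 10⁻⁴ s⁻².
N = √(4.6200 × 10⁻⁴) = 0.021494 rad s⁻¹ → T = 2π/N = 292.32 s = 4.8720 min ≈ 4.87 min.

4.87 min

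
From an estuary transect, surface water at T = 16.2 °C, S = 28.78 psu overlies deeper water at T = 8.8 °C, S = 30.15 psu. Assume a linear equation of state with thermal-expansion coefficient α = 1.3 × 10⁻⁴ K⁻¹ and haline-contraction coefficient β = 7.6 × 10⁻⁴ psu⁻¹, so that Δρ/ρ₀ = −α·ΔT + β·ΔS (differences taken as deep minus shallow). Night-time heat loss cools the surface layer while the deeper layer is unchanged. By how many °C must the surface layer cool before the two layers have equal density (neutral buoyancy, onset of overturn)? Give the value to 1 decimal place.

Neutral buoyancy requires Δρ = 0, i.e. −α(T_deep − T_surf′) + β(S_deep − S_surf) = 0.
T_surf′ = T_deep − (β/α)·ΔS = 8.8 − (7.6 × 10⁻⁴/1.3 × 10⁻⁴)·(+1.37) = 0.791 °C.
Cooling required: 16.2 − (0.791) = 15.409 °C.

15.4 °C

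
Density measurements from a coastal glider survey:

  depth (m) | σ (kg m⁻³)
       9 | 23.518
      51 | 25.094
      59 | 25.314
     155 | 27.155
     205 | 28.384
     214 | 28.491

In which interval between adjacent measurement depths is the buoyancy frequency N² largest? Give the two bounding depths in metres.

Compute the density gradient over each adjacent pair:
  9–51 m: Δρ/Δz = 1.576/42 = 0.038 kg m⁻⁴
  51–59 m: Δρ/Δz = 0.220/8 = 0.028 kg m⁻⁴
  59–155 m: Δρ/Δz = 1.841/96 = 0.019 kg m⁻⁴
  155–205 m: Δρ/Δz = 1.229/50 = 0.025 kg m⁻⁴
  205–214 m: Δρ/Δz = 0.107/9 = 0.012 kg m⁻⁴
The largest gradient is in the 9–51 m interval — the pycnocline.

9–51 m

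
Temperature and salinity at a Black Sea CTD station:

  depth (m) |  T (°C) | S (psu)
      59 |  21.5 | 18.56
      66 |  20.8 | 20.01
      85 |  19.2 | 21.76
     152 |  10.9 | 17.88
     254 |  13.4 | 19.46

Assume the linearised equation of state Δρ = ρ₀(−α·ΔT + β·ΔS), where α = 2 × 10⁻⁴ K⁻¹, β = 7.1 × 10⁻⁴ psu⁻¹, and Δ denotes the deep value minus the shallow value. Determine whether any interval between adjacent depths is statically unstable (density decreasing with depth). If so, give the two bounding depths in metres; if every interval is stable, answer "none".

Evaluate Δρ/ρ₀ = −αΔT + βΔS across each adjacent pair:
  59–66 m: −αΔT+βΔS = −(2 × 10⁻⁴)(-0.7)+(7.1 × 10⁻⁴)(+1.45) = 1.2 × 10⁻³ → stable
  66–85 m: −αΔT+βΔS = −(2 × 10⁻⁴)(-1.6)+(7.1 × 10⁻⁴)(+1.75) = 1.6 × 10⁻³ → stable
  85–152 m: −αΔT+βΔS = −(2 × 10⁻⁴)(-8.3)+(7.1 × 10⁻⁴)(-3.88) = -1.1 × 10⁻³ → UNSTABLE
  152–254 m: −αΔT+βΔS = −(2 × 10⁻⁴)(+2.5)+(7.1 × 10⁻⁴)(+1.58) = 6.2 × 10⁻⁴ → stable
The 85–152 m interval has Δρ < 0: lighter water underlies denser water.

85–152 m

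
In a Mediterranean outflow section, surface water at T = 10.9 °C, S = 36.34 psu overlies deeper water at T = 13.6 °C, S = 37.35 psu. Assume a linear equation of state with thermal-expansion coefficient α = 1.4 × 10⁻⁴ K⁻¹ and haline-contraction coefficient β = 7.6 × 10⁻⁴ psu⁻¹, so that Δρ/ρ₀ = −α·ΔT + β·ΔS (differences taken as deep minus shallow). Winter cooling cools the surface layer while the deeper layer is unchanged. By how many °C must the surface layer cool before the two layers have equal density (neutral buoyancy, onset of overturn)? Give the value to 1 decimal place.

2.8 °C

Neutral buoyancy requires Δρ = 0, i.e. −α(T_deep − T_surf′) + β(S_deep − S_surf) = 0.
T_surf′ = T_deep − (β/α)·ΔS = 13.6 − (7.6 × 10⁻⁴/1.4 × 10⁻⁴)·(+1.01) = 8.117 °C.
Cooling required: 10.9 − (8.117) = 2.783 °C.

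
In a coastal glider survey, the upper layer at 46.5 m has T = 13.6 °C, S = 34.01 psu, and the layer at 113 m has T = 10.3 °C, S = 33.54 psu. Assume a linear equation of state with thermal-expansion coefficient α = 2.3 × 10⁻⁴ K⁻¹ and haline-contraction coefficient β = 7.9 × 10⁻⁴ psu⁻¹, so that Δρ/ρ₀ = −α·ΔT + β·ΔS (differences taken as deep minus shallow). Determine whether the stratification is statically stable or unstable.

stable

ΔT = 10.3 − 13.6 = -3.3 K and ΔS = 33.54 − 34.01 = -0.47 psu (deep − shallow).
−αΔT = 7.59 × 10⁻⁴; βΔS = -3.713 × 10⁻⁴; sum Δρ/ρ₀ = 3.877 × 10⁻⁴.
Δρ/ρ₀ > 0, so Δρ > 0: deeper water is denser → statically stable.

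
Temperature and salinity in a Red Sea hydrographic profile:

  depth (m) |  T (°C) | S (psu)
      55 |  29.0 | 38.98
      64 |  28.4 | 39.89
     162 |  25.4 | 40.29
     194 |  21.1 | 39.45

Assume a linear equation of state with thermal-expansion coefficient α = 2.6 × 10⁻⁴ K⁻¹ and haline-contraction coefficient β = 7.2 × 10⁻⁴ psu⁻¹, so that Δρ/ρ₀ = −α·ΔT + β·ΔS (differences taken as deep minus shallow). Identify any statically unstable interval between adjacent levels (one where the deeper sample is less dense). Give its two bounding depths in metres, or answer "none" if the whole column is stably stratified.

Evaluate Δρ/ρ₀ = −αΔT + βΔS across each adjacent pair:
  55–64 m: −αΔT+βΔS = −(2.6 × 10⁻⁴)(-0.6)+(7.2 × 10⁻⁴)(+0.91) = 8.1 × 10⁻⁴ → stable
  64–162 m: −αΔT+βΔS = −(2.6 × 10⁻⁴)(-3.0)+(7.2 × 10⁻⁴)(+0.40) = 1.1 × 10⁻³ → stable
  162–194 m: −αΔT+βΔS = −(2.6 × 10⁻⁴)(-4.3)+(7.2 × 10⁻⁴)(-0.84) = 5.1 × 10⁻⁴ → stable
Every interval has Δρ > 0: the column is stably stratified throughout.

none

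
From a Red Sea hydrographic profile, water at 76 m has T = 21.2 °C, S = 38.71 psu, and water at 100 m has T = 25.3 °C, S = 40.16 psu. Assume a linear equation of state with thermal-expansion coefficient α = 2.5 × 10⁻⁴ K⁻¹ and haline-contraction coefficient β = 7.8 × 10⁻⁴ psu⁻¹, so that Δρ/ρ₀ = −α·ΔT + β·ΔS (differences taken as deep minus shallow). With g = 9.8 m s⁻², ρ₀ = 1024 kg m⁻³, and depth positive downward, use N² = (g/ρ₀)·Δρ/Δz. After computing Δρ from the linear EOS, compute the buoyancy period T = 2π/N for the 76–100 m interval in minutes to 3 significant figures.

15.9 min

ΔT = +4.1 K, ΔS = +1.45 psu (deep − shallow).
Δρ/ρ₀ = −αΔT + βΔS = -1.025 × 10⁻³ + 1.131 × 10⁻³ = 1.06 × 10⁻⁴, so Δρ ≈ 0.1085 kg m⁻³.
N² = (g/ρ₀)·Δρ/Δz = g·(Δρ/ρ₀)/Δz = 9.8 × 1.06 × 10⁻⁴ / 24 = 4.3283 × 10⁻⁵ s⁻².
N = √(4.3283 × 10⁻⁵) = 6.5790 × 10⁻³ rad s⁻¹ → T = 2π/N = 955.04 s = 15.917 min ≈ 15.9 min.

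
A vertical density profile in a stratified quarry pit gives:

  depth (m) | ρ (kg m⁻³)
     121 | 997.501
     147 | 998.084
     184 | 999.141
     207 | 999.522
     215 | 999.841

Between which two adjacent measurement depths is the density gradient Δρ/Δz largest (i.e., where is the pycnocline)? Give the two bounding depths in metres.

207–215 m

Compute the density gradient over each adjacent pair:
  121–147 m: Δρ/Δz = 0.583/26 = 0.022 kg m⁻⁴
  147–184 m: Δρ/Δz = 1.057/37 = 0.029 kg m⁻⁴
  184–207 m: Δρ/Δz = 0.381/23 = 0.017 kg m⁻⁴
  207–215 m: Δρ/Δz = 0.319/8 = 0.040 kg m⁻⁴
The largest gradient is in the 207–215 m interval — the pycnocline.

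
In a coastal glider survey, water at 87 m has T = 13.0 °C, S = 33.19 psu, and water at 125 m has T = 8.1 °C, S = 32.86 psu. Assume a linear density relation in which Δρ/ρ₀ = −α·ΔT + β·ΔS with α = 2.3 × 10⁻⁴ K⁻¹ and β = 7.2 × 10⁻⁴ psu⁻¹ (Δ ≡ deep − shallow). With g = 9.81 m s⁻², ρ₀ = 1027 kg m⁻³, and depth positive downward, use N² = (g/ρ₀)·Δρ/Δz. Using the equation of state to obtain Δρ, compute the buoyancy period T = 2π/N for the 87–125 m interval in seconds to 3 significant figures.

415 s

ΔT = -4.9 K, ΔS = -0.33 psu (deep − shallow).
Δρ/ρ₀ = −αΔT + βΔS = 1.127 × 10⁻³ − 2.376 × 10⁻⁴ = 8.894 × 10⁻⁴, so Δρ ≈ 0.9134 kg m⁻³.
N² = (g/ρ₀)·Δρ/Δz = g·(Δρ/ρ₀)/Δz = 9.81 × 8.894 × 10⁻⁴ / 38 = 2.2961 × 10⁻⁴ s⁻².
N = √(2.2961 × 10⁻⁴) = 0.015153 rad s⁻¹ → T = 2π/N = 414.65 s ≈ 415 s.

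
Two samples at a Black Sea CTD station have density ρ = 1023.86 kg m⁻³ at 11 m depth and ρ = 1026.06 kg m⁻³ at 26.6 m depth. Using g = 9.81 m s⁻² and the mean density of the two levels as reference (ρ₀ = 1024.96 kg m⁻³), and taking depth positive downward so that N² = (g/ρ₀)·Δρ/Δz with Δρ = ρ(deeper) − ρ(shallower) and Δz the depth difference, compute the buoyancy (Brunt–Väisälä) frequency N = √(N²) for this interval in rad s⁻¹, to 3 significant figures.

0.0367 rad s⁻¹

Δρ = 1026.06 − 1023.86 = 2.20 kg m⁻³ over Δz = 26.6 − 11 = 15.6 m.
N² = (9.81/1024.96) × (2.20/15.6) = 1.3498 × 10⁻³ s⁻².
N = √(1.3498 × 10⁻³) = 0.036740 rad s⁻¹ ≈ 0.0367 rad s⁻¹.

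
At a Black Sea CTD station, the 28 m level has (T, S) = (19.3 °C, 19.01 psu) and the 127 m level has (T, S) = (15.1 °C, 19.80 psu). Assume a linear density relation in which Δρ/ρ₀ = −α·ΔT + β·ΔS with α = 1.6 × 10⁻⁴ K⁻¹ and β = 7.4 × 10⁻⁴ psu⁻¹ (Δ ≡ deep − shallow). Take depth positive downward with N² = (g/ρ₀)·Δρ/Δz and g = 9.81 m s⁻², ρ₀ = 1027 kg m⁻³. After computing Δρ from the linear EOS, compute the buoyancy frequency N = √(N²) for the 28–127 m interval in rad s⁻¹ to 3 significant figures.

0.0112 rad s⁻¹

ΔT = -4.2 K, ΔS = +0.79 psu (deep − shallow).
Δρ/ρ₀ = −αΔT + βΔS = 6.72 × 10⁻⁴ + 5.846 × 10⁻⁴ = 1.2566 × 10⁻³, so Δρ ≈ 1.291 kg m⁻³.
N² = (g/ρ₀)·Δρ/Δz = g·(Δρ/ρ₀)/Δz = 9.81 × 1.2566 × 10⁻³ / 99 = 1.2452 × 10⁻⁴ s⁻².
N = √(1.2452 × 10⁻⁴) = 0.011159 rad s⁻¹ ≈ 0.0112 rad s⁻¹.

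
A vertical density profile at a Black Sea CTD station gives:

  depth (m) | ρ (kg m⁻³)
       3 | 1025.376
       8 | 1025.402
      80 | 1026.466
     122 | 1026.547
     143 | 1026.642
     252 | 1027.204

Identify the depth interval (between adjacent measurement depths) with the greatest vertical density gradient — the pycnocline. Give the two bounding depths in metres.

Compute the density gradient over each adjacent pair:
  3–8 m: Δρ/Δz = 0.026/5 = 5.2 × 10⁻³ kg m⁻⁴
  8–80 m: Δρ/Δz = 1.064/72 = 0.015 kg m⁻⁴
  80–122 m: Δρ/Δz = 0.081/42 = 1.9 × 10⁻³ kg m⁻⁴
  122–143 m: Δρ/Δz = 0.095/21 = 4.5 × 10⁻³ kg m⁻⁴
  143–252 m: Δρ/Δz = 0.562/109 = 5.2 × 10⁻³ kg m⁻⁴
The largest gradient is in the 8–80 m interval — the pycnocline.

8–80 m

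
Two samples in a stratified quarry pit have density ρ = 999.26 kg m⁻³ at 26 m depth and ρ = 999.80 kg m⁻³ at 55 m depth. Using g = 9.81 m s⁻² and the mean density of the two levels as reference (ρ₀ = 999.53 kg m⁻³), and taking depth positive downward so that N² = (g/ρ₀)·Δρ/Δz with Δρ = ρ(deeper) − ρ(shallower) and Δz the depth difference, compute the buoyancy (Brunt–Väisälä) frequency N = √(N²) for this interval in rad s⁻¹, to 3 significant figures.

0.0135 rad s⁻¹

Δρ = 999.80 − 999.26 = 0.54 kg m⁻³ over Δz = 55 − 26 = 29 m.
N² = (9.81/999.53) × (0.54/29) = 1.8275 × 10⁻⁴ s⁻².
N = √(1.8275 × 10⁻⁴) = 0.013519 rad s⁻¹ ≈ 0.0135 rad s⁻¹.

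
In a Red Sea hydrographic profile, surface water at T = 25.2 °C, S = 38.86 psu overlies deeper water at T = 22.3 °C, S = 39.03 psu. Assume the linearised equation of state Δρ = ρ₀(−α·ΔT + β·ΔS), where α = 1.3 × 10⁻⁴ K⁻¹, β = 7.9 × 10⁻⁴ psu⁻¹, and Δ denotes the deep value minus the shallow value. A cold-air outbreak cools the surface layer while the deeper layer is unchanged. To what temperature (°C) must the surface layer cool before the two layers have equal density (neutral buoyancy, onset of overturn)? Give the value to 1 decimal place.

21.3 °C

Neutral buoyancy requires Δρ = 0, i.e. −α(T_deep − T_surf′) + β(S_deep − S_surf) = 0.
T_surf′ = T_deep − (β/α)·ΔS = 22.3 − (7.9 × 10⁻⁴/1.3 × 10⁻⁴)·(+0.17) = 21.267 °C.
Cooling required: 25.2 − (21.267) = 3.933 °C.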